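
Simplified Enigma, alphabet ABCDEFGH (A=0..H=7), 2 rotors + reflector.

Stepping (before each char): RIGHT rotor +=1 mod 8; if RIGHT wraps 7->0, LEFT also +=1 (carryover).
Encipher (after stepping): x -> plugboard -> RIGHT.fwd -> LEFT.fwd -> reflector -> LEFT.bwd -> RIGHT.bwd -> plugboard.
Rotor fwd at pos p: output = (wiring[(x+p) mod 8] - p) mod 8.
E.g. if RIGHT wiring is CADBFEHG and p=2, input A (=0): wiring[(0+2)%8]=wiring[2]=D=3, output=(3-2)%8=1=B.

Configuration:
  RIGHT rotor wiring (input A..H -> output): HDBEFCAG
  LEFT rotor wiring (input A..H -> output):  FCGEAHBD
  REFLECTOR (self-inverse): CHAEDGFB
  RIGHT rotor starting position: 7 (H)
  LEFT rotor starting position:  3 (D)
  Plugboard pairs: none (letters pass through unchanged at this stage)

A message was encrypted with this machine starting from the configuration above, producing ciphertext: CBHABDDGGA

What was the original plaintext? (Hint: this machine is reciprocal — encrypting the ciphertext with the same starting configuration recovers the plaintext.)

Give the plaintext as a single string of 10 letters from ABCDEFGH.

Char 1 ('C'): step: R->0, L->4 (L advanced); C->plug->C->R->B->L->D->refl->E->L'->A->R'->G->plug->G
Char 2 ('B'): step: R->1, L=4; B->plug->B->R->A->L->E->refl->D->L'->B->R'->E->plug->E
Char 3 ('H'): step: R->2, L=4; H->plug->H->R->B->L->D->refl->E->L'->A->R'->D->plug->D
Char 4 ('A'): step: R->3, L=4; A->plug->A->R->B->L->D->refl->E->L'->A->R'->G->plug->G
Char 5 ('B'): step: R->4, L=4; B->plug->B->R->G->L->C->refl->A->L'->H->R'->F->plug->F
Char 6 ('D'): step: R->5, L=4; D->plug->D->R->C->L->F->refl->G->L'->F->R'->A->plug->A
Char 7 ('D'): step: R->6, L=4; D->plug->D->R->F->L->G->refl->F->L'->C->R'->A->plug->A
Char 8 ('G'): step: R->7, L=4; G->plug->G->R->D->L->H->refl->B->L'->E->R'->C->plug->C
Char 9 ('G'): step: R->0, L->5 (L advanced); G->plug->G->R->A->L->C->refl->A->L'->D->R'->B->plug->B
Char 10 ('A'): step: R->1, L=5; A->plug->A->R->C->L->G->refl->F->L'->E->R'->D->plug->D

Answer: GEDGFAACBD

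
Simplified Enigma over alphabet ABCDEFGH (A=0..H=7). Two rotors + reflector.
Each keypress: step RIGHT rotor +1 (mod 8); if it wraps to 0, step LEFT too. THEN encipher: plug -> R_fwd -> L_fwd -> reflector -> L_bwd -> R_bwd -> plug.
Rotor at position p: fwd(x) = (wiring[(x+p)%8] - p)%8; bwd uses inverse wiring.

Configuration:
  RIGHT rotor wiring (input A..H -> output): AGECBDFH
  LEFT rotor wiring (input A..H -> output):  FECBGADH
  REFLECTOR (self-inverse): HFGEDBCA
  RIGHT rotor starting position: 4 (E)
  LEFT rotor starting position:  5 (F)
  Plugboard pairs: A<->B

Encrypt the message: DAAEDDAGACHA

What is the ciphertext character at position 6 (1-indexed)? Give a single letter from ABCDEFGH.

Char 1 ('D'): step: R->5, L=5; D->plug->D->R->D->L->A->refl->H->L'->E->R'->H->plug->H
Char 2 ('A'): step: R->6, L=5; A->plug->B->R->B->L->G->refl->C->L'->C->R'->C->plug->C
Char 3 ('A'): step: R->7, L=5; A->plug->B->R->B->L->G->refl->C->L'->C->R'->F->plug->F
Char 4 ('E'): step: R->0, L->6 (L advanced); E->plug->E->R->B->L->B->refl->F->L'->A->R'->A->plug->B
Char 5 ('D'): step: R->1, L=6; D->plug->D->R->A->L->F->refl->B->L'->B->R'->C->plug->C
Char 6 ('D'): step: R->2, L=6; D->plug->D->R->B->L->B->refl->F->L'->A->R'->B->plug->A

A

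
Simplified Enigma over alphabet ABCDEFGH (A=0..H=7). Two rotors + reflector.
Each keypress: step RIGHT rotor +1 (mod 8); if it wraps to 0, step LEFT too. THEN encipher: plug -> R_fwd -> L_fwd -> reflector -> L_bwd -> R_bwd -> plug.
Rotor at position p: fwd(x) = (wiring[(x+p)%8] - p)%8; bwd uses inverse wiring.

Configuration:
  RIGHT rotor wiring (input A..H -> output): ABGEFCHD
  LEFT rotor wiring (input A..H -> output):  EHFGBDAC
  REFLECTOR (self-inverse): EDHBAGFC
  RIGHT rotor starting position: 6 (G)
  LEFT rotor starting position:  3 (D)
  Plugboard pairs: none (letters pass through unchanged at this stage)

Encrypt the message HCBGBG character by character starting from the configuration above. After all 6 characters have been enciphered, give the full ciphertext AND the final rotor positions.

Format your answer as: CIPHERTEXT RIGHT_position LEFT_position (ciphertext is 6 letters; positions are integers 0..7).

Answer: EEFEDE 4 4

Derivation:
Char 1 ('H'): step: R->7, L=3; H->plug->H->R->A->L->D->refl->B->L'->F->R'->E->plug->E
Char 2 ('C'): step: R->0, L->4 (L advanced); C->plug->C->R->G->L->B->refl->D->L'->F->R'->E->plug->E
Char 3 ('B'): step: R->1, L=4; B->plug->B->R->F->L->D->refl->B->L'->G->R'->F->plug->F
Char 4 ('G'): step: R->2, L=4; G->plug->G->R->G->L->B->refl->D->L'->F->R'->E->plug->E
Char 5 ('B'): step: R->3, L=4; B->plug->B->R->C->L->E->refl->A->L'->E->R'->D->plug->D
Char 6 ('G'): step: R->4, L=4; G->plug->G->R->C->L->E->refl->A->L'->E->R'->E->plug->E
Final: ciphertext=EEFEDE, RIGHT=4, LEFT=4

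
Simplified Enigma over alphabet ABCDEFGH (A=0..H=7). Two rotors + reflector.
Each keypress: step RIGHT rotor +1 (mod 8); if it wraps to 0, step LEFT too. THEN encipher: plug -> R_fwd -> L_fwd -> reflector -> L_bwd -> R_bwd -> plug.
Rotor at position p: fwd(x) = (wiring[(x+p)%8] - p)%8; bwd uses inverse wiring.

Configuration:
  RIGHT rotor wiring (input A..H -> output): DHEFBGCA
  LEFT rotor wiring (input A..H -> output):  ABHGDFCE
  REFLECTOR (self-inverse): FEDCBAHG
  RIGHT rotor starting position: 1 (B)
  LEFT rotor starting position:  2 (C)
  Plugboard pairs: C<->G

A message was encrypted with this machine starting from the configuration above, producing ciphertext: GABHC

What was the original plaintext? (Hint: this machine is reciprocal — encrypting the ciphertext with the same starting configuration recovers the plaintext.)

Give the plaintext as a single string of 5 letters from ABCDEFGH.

Answer: FHHCG

Derivation:
Char 1 ('G'): step: R->2, L=2; G->plug->C->R->H->L->H->refl->G->L'->G->R'->F->plug->F
Char 2 ('A'): step: R->3, L=2; A->plug->A->R->C->L->B->refl->E->L'->B->R'->H->plug->H
Char 3 ('B'): step: R->4, L=2; B->plug->B->R->C->L->B->refl->E->L'->B->R'->H->plug->H
Char 4 ('H'): step: R->5, L=2; H->plug->H->R->E->L->A->refl->F->L'->A->R'->G->plug->C
Char 5 ('C'): step: R->6, L=2; C->plug->G->R->D->L->D->refl->C->L'->F->R'->C->plug->G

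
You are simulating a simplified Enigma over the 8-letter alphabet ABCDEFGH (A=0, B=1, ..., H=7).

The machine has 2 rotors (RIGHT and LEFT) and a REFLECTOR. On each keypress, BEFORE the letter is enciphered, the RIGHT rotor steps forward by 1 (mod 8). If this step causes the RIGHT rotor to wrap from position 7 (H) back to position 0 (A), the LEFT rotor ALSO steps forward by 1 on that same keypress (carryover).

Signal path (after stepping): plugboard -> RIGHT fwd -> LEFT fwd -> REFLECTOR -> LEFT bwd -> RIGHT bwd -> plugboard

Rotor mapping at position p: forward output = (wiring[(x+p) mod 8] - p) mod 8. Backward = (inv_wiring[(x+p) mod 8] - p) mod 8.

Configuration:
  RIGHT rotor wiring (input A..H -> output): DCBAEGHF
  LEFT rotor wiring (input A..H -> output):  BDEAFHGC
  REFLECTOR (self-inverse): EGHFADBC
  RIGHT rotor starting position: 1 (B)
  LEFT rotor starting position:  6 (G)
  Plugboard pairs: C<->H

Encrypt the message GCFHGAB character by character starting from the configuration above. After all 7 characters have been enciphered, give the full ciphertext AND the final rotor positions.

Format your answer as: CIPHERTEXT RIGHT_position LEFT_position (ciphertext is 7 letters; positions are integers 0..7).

Char 1 ('G'): step: R->2, L=6; G->plug->G->R->B->L->E->refl->A->L'->A->R'->H->plug->C
Char 2 ('C'): step: R->3, L=6; C->plug->H->R->G->L->H->refl->C->L'->F->R'->A->plug->A
Char 3 ('F'): step: R->4, L=6; F->plug->F->R->G->L->H->refl->C->L'->F->R'->G->plug->G
Char 4 ('H'): step: R->5, L=6; H->plug->C->R->A->L->A->refl->E->L'->B->R'->A->plug->A
Char 5 ('G'): step: R->6, L=6; G->plug->G->R->G->L->H->refl->C->L'->F->R'->C->plug->H
Char 6 ('A'): step: R->7, L=6; A->plug->A->R->G->L->H->refl->C->L'->F->R'->F->plug->F
Char 7 ('B'): step: R->0, L->7 (L advanced); B->plug->B->R->C->L->E->refl->A->L'->G->R'->F->plug->F
Final: ciphertext=CAGAHFF, RIGHT=0, LEFT=7

Answer: CAGAHFF 0 7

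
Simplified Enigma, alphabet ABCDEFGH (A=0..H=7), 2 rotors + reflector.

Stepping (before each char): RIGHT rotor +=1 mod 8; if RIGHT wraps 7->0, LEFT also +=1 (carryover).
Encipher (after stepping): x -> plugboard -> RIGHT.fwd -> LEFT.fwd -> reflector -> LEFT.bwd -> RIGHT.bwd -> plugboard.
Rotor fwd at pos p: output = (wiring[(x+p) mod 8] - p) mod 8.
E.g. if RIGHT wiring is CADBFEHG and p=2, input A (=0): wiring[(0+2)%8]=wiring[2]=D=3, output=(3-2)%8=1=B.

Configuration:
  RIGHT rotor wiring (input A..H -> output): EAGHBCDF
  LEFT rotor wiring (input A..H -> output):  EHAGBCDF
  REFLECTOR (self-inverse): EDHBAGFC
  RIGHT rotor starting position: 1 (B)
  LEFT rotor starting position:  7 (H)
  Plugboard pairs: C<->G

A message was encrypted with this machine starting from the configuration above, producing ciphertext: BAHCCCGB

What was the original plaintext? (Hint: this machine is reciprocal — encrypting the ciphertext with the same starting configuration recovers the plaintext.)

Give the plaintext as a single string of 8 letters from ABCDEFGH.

Answer: ACBDGAAE

Derivation:
Char 1 ('B'): step: R->2, L=7; B->plug->B->R->F->L->C->refl->H->L'->E->R'->A->plug->A
Char 2 ('A'): step: R->3, L=7; A->plug->A->R->E->L->H->refl->C->L'->F->R'->G->plug->C
Char 3 ('H'): step: R->4, L=7; H->plug->H->R->D->L->B->refl->D->L'->G->R'->B->plug->B
Char 4 ('C'): step: R->5, L=7; C->plug->G->R->C->L->A->refl->E->L'->H->R'->D->plug->D
Char 5 ('C'): step: R->6, L=7; C->plug->G->R->D->L->B->refl->D->L'->G->R'->C->plug->G
Char 6 ('C'): step: R->7, L=7; C->plug->G->R->D->L->B->refl->D->L'->G->R'->A->plug->A
Char 7 ('G'): step: R->0, L->0 (L advanced); G->plug->C->R->G->L->D->refl->B->L'->E->R'->A->plug->A
Char 8 ('B'): step: R->1, L=0; B->plug->B->R->F->L->C->refl->H->L'->B->R'->E->plug->E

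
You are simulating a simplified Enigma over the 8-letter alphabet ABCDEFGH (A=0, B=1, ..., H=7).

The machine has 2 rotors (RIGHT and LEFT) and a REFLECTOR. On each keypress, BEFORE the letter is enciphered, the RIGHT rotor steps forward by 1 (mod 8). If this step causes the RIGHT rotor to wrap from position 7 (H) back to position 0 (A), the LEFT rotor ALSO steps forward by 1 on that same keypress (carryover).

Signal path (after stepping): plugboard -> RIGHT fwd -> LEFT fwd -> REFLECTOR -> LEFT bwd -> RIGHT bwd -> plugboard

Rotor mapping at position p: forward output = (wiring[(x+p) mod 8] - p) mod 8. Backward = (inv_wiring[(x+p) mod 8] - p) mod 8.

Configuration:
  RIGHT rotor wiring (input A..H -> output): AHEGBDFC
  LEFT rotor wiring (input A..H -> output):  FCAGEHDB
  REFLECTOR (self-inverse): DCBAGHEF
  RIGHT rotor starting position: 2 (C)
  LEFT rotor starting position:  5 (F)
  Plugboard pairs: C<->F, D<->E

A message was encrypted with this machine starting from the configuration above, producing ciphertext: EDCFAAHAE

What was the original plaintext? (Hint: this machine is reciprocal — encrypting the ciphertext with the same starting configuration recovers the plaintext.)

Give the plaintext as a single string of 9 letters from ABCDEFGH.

Answer: HBHEEHCCF

Derivation:
Char 1 ('E'): step: R->3, L=5; E->plug->D->R->C->L->E->refl->G->L'->B->R'->H->plug->H
Char 2 ('D'): step: R->4, L=5; D->plug->E->R->E->L->F->refl->H->L'->H->R'->B->plug->B
Char 3 ('C'): step: R->5, L=5; C->plug->F->R->H->L->H->refl->F->L'->E->R'->H->plug->H
Char 4 ('F'): step: R->6, L=5; F->plug->C->R->C->L->E->refl->G->L'->B->R'->D->plug->E
Char 5 ('A'): step: R->7, L=5; A->plug->A->R->D->L->A->refl->D->L'->F->R'->D->plug->E
Char 6 ('A'): step: R->0, L->6 (L advanced); A->plug->A->R->A->L->F->refl->H->L'->C->R'->H->plug->H
Char 7 ('H'): step: R->1, L=6; H->plug->H->R->H->L->B->refl->C->L'->E->R'->F->plug->C
Char 8 ('A'): step: R->2, L=6; A->plug->A->R->C->L->H->refl->F->L'->A->R'->F->plug->C
Char 9 ('E'): step: R->3, L=6; E->plug->D->R->C->L->H->refl->F->L'->A->R'->C->plug->F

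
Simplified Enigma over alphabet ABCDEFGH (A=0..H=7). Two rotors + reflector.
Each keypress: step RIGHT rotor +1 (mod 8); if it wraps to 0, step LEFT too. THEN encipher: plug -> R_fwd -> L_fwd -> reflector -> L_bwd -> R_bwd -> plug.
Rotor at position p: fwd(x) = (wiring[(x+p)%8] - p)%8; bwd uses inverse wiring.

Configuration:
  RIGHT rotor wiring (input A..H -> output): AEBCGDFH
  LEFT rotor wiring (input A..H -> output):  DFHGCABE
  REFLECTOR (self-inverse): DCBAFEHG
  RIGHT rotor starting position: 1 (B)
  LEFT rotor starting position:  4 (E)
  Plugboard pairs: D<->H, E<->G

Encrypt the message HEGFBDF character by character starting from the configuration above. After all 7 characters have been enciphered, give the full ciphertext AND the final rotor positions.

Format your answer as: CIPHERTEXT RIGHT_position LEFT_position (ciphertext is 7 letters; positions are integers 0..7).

Char 1 ('H'): step: R->2, L=4; H->plug->D->R->B->L->E->refl->F->L'->C->R'->H->plug->D
Char 2 ('E'): step: R->3, L=4; E->plug->G->R->B->L->E->refl->F->L'->C->R'->D->plug->H
Char 3 ('G'): step: R->4, L=4; G->plug->E->R->E->L->H->refl->G->L'->A->R'->F->plug->F
Char 4 ('F'): step: R->5, L=4; F->plug->F->R->E->L->H->refl->G->L'->A->R'->B->plug->B
Char 5 ('B'): step: R->6, L=4; B->plug->B->R->B->L->E->refl->F->L'->C->R'->C->plug->C
Char 6 ('D'): step: R->7, L=4; D->plug->H->R->G->L->D->refl->A->L'->D->R'->E->plug->G
Char 7 ('F'): step: R->0, L->5 (L advanced); F->plug->F->R->D->L->G->refl->H->L'->C->R'->D->plug->H
Final: ciphertext=DHFBCGH, RIGHT=0, LEFT=5

Answer: DHFBCGH 0 5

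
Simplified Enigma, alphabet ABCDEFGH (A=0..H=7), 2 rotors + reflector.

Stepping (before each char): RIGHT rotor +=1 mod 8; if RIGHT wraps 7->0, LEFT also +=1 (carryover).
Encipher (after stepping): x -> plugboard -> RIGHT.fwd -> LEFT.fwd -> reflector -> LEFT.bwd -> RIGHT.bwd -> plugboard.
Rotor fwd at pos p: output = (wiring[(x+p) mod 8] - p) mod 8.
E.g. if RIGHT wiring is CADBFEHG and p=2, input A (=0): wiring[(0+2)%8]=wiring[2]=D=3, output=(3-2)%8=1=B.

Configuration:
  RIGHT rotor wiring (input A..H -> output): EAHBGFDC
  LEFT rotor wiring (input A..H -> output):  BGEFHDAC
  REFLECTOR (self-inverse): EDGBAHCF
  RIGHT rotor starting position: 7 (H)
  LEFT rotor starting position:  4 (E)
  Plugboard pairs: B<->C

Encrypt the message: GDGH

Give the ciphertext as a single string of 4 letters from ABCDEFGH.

Answer: EFAF

Derivation:
Char 1 ('G'): step: R->0, L->5 (L advanced); G->plug->G->R->D->L->E->refl->A->L'->G->R'->E->plug->E
Char 2 ('D'): step: R->1, L=5; D->plug->D->R->F->L->H->refl->F->L'->C->R'->F->plug->F
Char 3 ('G'): step: R->2, L=5; G->plug->G->R->C->L->F->refl->H->L'->F->R'->A->plug->A
Char 4 ('H'): step: R->3, L=5; H->plug->H->R->E->L->B->refl->D->L'->B->R'->F->plug->F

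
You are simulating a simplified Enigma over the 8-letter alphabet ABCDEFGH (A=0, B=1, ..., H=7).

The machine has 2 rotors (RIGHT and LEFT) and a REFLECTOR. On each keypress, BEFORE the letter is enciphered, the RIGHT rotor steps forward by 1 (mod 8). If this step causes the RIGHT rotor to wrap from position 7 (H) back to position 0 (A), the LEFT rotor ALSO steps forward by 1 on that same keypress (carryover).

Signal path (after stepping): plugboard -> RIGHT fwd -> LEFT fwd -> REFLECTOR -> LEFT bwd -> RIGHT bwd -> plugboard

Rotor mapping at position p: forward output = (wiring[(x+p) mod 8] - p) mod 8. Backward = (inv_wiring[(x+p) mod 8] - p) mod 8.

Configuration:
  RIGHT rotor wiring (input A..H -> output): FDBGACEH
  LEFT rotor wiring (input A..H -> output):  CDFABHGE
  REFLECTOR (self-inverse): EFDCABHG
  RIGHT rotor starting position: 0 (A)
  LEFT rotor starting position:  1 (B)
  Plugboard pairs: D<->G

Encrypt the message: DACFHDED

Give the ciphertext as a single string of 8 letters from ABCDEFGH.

Answer: BFBDDHHG

Derivation:
Char 1 ('D'): step: R->1, L=1; D->plug->G->R->G->L->D->refl->C->L'->A->R'->B->plug->B
Char 2 ('A'): step: R->2, L=1; A->plug->A->R->H->L->B->refl->F->L'->F->R'->F->plug->F
Char 3 ('C'): step: R->3, L=1; C->plug->C->R->H->L->B->refl->F->L'->F->R'->B->plug->B
Char 4 ('F'): step: R->4, L=1; F->plug->F->R->H->L->B->refl->F->L'->F->R'->G->plug->D
Char 5 ('H'): step: R->5, L=1; H->plug->H->R->D->L->A->refl->E->L'->B->R'->G->plug->D
Char 6 ('D'): step: R->6, L=1; D->plug->G->R->C->L->H->refl->G->L'->E->R'->H->plug->H
Char 7 ('E'): step: R->7, L=1; E->plug->E->R->H->L->B->refl->F->L'->F->R'->H->plug->H
Char 8 ('D'): step: R->0, L->2 (L advanced); D->plug->G->R->E->L->E->refl->A->L'->G->R'->D->plug->G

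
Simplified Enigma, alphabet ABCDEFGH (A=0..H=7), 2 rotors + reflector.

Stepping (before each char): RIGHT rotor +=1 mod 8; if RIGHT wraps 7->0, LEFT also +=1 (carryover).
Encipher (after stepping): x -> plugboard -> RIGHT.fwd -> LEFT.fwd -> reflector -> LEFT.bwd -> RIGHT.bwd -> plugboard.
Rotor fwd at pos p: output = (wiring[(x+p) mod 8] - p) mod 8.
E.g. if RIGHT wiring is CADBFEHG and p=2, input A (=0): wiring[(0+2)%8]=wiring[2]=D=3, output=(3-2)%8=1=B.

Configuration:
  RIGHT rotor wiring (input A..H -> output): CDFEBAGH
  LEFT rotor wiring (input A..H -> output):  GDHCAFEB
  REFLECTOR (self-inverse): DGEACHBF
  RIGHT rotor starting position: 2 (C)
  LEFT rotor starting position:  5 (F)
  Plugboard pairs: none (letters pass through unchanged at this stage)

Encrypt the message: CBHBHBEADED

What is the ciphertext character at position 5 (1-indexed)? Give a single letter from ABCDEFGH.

Char 1 ('C'): step: R->3, L=5; C->plug->C->R->F->L->C->refl->E->L'->C->R'->H->plug->H
Char 2 ('B'): step: R->4, L=5; B->plug->B->R->E->L->G->refl->B->L'->D->R'->D->plug->D
Char 3 ('H'): step: R->5, L=5; H->plug->H->R->E->L->G->refl->B->L'->D->R'->A->plug->A
Char 4 ('B'): step: R->6, L=5; B->plug->B->R->B->L->H->refl->F->L'->G->R'->F->plug->F
Char 5 ('H'): step: R->7, L=5; H->plug->H->R->H->L->D->refl->A->L'->A->R'->A->plug->A

A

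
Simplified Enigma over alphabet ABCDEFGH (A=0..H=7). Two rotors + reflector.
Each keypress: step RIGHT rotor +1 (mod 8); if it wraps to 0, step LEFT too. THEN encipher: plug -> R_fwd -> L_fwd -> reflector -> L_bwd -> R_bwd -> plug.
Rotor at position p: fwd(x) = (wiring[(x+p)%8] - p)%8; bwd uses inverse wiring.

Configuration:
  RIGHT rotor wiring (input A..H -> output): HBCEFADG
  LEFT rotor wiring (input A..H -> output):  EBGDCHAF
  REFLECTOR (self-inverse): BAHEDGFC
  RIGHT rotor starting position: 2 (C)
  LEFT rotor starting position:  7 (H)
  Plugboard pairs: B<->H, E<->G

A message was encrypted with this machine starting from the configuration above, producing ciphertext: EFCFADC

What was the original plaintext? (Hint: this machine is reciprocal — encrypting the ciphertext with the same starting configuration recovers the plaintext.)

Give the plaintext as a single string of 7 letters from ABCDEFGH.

Char 1 ('E'): step: R->3, L=7; E->plug->G->R->G->L->A->refl->B->L'->H->R'->H->plug->B
Char 2 ('F'): step: R->4, L=7; F->plug->F->R->F->L->D->refl->E->L'->E->R'->B->plug->H
Char 3 ('C'): step: R->5, L=7; C->plug->C->R->B->L->F->refl->G->L'->A->R'->H->plug->B
Char 4 ('F'): step: R->6, L=7; F->plug->F->R->G->L->A->refl->B->L'->H->R'->G->plug->E
Char 5 ('A'): step: R->7, L=7; A->plug->A->R->H->L->B->refl->A->L'->G->R'->F->plug->F
Char 6 ('D'): step: R->0, L->0 (L advanced); D->plug->D->R->E->L->C->refl->H->L'->F->R'->E->plug->G
Char 7 ('C'): step: R->1, L=0; C->plug->C->R->D->L->D->refl->E->L'->A->R'->A->plug->A

Answer: BHBEFGA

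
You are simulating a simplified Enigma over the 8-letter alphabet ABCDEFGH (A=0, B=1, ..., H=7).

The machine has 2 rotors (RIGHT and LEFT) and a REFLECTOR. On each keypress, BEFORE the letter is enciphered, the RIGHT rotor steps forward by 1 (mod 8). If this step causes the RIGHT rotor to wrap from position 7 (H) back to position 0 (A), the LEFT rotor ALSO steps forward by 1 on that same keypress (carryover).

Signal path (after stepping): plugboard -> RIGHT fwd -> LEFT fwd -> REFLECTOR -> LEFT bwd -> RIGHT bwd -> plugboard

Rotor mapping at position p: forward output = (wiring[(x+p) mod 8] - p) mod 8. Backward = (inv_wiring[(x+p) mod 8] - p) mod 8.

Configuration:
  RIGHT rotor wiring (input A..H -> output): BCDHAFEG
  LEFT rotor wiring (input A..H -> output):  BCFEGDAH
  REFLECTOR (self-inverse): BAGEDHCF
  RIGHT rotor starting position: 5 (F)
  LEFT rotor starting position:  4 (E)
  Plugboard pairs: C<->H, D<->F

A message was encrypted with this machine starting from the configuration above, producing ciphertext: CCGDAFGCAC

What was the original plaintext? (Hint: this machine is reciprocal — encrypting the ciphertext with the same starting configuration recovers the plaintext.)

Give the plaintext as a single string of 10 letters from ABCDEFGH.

Char 1 ('C'): step: R->6, L=4; C->plug->H->R->H->L->A->refl->B->L'->G->R'->A->plug->A
Char 2 ('C'): step: R->7, L=4; C->plug->H->R->F->L->G->refl->C->L'->A->R'->E->plug->E
Char 3 ('G'): step: R->0, L->5 (L advanced); G->plug->G->R->E->L->F->refl->H->L'->G->R'->H->plug->C
Char 4 ('D'): step: R->1, L=5; D->plug->F->R->D->L->E->refl->D->L'->B->R'->A->plug->A
Char 5 ('A'): step: R->2, L=5; A->plug->A->R->B->L->D->refl->E->L'->D->R'->D->plug->F
Char 6 ('F'): step: R->3, L=5; F->plug->D->R->B->L->D->refl->E->L'->D->R'->E->plug->E
Char 7 ('G'): step: R->4, L=5; G->plug->G->R->H->L->B->refl->A->L'->F->R'->E->plug->E
Char 8 ('C'): step: R->5, L=5; C->plug->H->R->D->L->E->refl->D->L'->B->R'->C->plug->H
Char 9 ('A'): step: R->6, L=5; A->plug->A->R->G->L->H->refl->F->L'->E->R'->D->plug->F
Char 10 ('C'): step: R->7, L=5; C->plug->H->R->F->L->A->refl->B->L'->H->R'->A->plug->A

Answer: AECAFEEHFA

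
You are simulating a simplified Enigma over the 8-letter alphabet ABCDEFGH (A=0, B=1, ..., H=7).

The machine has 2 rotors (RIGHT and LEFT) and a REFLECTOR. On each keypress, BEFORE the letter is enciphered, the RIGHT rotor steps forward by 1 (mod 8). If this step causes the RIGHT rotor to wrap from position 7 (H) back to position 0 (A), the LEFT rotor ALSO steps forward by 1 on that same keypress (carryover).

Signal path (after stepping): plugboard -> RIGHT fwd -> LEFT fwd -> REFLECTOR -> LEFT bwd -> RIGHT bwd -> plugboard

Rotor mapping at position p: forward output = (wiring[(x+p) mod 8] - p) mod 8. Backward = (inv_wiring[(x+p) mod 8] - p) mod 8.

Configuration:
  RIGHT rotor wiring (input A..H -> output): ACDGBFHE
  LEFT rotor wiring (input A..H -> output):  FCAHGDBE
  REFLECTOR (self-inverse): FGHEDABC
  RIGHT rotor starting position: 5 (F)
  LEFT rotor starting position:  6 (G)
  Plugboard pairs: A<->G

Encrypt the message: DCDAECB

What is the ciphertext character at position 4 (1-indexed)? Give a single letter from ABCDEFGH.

Char 1 ('D'): step: R->6, L=6; D->plug->D->R->E->L->C->refl->H->L'->C->R'->C->plug->C
Char 2 ('C'): step: R->7, L=6; C->plug->C->R->D->L->E->refl->D->L'->A->R'->H->plug->H
Char 3 ('D'): step: R->0, L->7 (L advanced); D->plug->D->R->G->L->E->refl->D->L'->C->R'->B->plug->B
Char 4 ('A'): step: R->1, L=7; A->plug->G->R->D->L->B->refl->G->L'->B->R'->A->plug->G

G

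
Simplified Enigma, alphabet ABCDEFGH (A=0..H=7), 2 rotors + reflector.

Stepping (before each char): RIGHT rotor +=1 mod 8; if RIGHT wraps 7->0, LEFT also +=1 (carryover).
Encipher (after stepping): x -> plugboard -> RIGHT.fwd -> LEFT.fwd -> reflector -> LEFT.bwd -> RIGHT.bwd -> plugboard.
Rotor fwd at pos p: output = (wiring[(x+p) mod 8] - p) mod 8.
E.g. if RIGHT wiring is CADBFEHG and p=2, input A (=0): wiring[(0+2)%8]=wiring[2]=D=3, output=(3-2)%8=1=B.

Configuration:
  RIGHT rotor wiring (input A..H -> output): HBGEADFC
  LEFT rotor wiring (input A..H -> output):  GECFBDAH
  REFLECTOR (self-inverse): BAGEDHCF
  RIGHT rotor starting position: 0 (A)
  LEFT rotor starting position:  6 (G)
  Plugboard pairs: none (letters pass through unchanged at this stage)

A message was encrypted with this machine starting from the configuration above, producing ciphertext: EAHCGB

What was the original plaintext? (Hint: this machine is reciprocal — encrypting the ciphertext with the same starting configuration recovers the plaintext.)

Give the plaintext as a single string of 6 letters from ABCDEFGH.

Answer: GCCGCF

Derivation:
Char 1 ('E'): step: R->1, L=6; E->plug->E->R->C->L->A->refl->B->L'->B->R'->G->plug->G
Char 2 ('A'): step: R->2, L=6; A->plug->A->R->E->L->E->refl->D->L'->G->R'->C->plug->C
Char 3 ('H'): step: R->3, L=6; H->plug->H->R->D->L->G->refl->C->L'->A->R'->C->plug->C
Char 4 ('C'): step: R->4, L=6; C->plug->C->R->B->L->B->refl->A->L'->C->R'->G->plug->G
Char 5 ('G'): step: R->5, L=6; G->plug->G->R->H->L->F->refl->H->L'->F->R'->C->plug->C
Char 6 ('B'): step: R->6, L=6; B->plug->B->R->E->L->E->refl->D->L'->G->R'->F->plug->F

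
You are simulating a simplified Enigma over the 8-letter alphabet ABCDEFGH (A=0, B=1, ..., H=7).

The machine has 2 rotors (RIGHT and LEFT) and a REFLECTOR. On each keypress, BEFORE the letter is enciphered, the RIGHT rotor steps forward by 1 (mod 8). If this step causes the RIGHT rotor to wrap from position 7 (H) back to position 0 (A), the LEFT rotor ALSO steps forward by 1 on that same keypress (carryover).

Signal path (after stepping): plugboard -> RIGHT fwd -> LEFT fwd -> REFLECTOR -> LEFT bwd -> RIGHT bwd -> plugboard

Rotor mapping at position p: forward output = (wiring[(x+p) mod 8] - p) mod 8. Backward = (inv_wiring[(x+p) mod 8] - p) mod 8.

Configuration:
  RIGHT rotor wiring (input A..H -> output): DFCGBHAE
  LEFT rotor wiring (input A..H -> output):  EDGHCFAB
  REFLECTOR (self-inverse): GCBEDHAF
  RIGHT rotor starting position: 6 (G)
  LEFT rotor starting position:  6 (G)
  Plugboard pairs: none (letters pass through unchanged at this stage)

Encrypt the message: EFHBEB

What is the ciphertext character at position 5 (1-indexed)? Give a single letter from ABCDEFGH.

Char 1 ('E'): step: R->7, L=6; E->plug->E->R->H->L->H->refl->F->L'->D->R'->D->plug->D
Char 2 ('F'): step: R->0, L->7 (L advanced); F->plug->F->R->H->L->B->refl->C->L'->A->R'->G->plug->G
Char 3 ('H'): step: R->1, L=7; H->plug->H->R->C->L->E->refl->D->L'->F->R'->C->plug->C
Char 4 ('B'): step: R->2, L=7; B->plug->B->R->E->L->A->refl->G->L'->G->R'->E->plug->E
Char 5 ('E'): step: R->3, L=7; E->plug->E->R->B->L->F->refl->H->L'->D->R'->A->plug->A

A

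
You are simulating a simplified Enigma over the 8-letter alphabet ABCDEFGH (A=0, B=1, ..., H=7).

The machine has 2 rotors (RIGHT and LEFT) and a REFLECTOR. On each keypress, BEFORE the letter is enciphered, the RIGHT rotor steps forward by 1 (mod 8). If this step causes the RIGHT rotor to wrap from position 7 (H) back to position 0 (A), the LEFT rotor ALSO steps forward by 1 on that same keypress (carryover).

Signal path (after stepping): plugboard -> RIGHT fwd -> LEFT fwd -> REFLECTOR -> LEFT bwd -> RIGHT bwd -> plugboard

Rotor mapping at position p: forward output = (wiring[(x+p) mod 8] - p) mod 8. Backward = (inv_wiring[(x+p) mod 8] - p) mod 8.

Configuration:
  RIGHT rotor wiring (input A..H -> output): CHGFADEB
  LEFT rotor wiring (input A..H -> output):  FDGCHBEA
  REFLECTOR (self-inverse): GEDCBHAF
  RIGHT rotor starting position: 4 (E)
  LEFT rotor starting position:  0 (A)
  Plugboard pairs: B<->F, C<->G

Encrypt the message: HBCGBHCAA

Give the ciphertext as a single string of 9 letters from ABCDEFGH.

Answer: BCGHGCHBB

Derivation:
Char 1 ('H'): step: R->5, L=0; H->plug->H->R->D->L->C->refl->D->L'->B->R'->F->plug->B
Char 2 ('B'): step: R->6, L=0; B->plug->F->R->H->L->A->refl->G->L'->C->R'->G->plug->C
Char 3 ('C'): step: R->7, L=0; C->plug->G->R->E->L->H->refl->F->L'->A->R'->C->plug->G
Char 4 ('G'): step: R->0, L->1 (L advanced); G->plug->C->R->G->L->H->refl->F->L'->B->R'->H->plug->H
Char 5 ('B'): step: R->1, L=1; B->plug->F->R->D->L->G->refl->A->L'->E->R'->C->plug->G
Char 6 ('H'): step: R->2, L=1; H->plug->H->R->F->L->D->refl->C->L'->A->R'->G->plug->C
Char 7 ('C'): step: R->3, L=1; C->plug->G->R->E->L->A->refl->G->L'->D->R'->H->plug->H
Char 8 ('A'): step: R->4, L=1; A->plug->A->R->E->L->A->refl->G->L'->D->R'->F->plug->B
Char 9 ('A'): step: R->5, L=1; A->plug->A->R->G->L->H->refl->F->L'->B->R'->F->plug->B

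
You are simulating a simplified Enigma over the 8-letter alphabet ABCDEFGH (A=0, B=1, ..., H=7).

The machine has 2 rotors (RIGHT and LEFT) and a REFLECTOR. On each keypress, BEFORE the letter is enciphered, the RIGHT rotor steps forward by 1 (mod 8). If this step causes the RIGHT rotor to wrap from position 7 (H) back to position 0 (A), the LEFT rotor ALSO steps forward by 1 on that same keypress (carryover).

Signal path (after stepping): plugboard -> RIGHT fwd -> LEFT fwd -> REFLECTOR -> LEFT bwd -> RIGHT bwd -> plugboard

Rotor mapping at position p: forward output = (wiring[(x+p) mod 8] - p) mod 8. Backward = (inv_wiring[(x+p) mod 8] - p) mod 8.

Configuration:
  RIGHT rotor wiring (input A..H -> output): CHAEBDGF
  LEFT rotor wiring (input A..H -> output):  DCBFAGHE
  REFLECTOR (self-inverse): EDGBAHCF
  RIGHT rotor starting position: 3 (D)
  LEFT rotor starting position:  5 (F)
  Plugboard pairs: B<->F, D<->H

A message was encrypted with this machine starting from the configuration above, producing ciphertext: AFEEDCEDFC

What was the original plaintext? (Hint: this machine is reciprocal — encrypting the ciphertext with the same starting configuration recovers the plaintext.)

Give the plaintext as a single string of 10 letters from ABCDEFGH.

Char 1 ('A'): step: R->4, L=5; A->plug->A->R->F->L->E->refl->A->L'->G->R'->E->plug->E
Char 2 ('F'): step: R->5, L=5; F->plug->B->R->B->L->C->refl->G->L'->D->R'->F->plug->B
Char 3 ('E'): step: R->6, L=5; E->plug->E->R->C->L->H->refl->F->L'->E->R'->C->plug->C
Char 4 ('E'): step: R->7, L=5; E->plug->E->R->F->L->E->refl->A->L'->G->R'->A->plug->A
Char 5 ('D'): step: R->0, L->6 (L advanced); D->plug->H->R->F->L->H->refl->F->L'->C->R'->A->plug->A
Char 6 ('C'): step: R->1, L=6; C->plug->C->R->D->L->E->refl->A->L'->H->R'->B->plug->F
Char 7 ('E'): step: R->2, L=6; E->plug->E->R->E->L->D->refl->B->L'->A->R'->G->plug->G
Char 8 ('D'): step: R->3, L=6; D->plug->H->R->F->L->H->refl->F->L'->C->R'->E->plug->E
Char 9 ('F'): step: R->4, L=6; F->plug->B->R->H->L->A->refl->E->L'->D->R'->F->plug->B
Char 10 ('C'): step: R->5, L=6; C->plug->C->R->A->L->B->refl->D->L'->E->R'->H->plug->D

Answer: EBCAAFGEBD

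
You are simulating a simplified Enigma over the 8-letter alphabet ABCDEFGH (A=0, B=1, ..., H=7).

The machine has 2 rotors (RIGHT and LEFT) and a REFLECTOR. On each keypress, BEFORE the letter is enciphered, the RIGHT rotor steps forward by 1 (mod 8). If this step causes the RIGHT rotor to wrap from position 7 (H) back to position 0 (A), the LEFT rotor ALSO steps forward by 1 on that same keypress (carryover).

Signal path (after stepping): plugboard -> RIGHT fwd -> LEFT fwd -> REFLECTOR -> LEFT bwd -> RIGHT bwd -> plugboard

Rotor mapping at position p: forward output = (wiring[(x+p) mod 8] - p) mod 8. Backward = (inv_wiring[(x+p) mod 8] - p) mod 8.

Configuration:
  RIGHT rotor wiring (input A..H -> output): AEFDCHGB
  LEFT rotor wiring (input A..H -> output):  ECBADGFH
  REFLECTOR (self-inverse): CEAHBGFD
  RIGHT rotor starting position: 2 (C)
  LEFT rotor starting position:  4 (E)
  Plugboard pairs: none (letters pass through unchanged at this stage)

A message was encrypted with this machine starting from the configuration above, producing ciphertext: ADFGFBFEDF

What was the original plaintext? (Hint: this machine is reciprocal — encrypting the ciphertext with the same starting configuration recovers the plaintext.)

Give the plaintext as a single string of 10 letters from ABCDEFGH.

Char 1 ('A'): step: R->3, L=4; A->plug->A->R->A->L->H->refl->D->L'->D->R'->D->plug->D
Char 2 ('D'): step: R->4, L=4; D->plug->D->R->F->L->G->refl->F->L'->G->R'->A->plug->A
Char 3 ('F'): step: R->5, L=4; F->plug->F->R->A->L->H->refl->D->L'->D->R'->D->plug->D
Char 4 ('G'): step: R->6, L=4; G->plug->G->R->E->L->A->refl->C->L'->B->R'->H->plug->H
Char 5 ('F'): step: R->7, L=4; F->plug->F->R->D->L->D->refl->H->L'->A->R'->G->plug->G
Char 6 ('B'): step: R->0, L->5 (L advanced); B->plug->B->R->E->L->F->refl->G->L'->H->R'->F->plug->F
Char 7 ('F'): step: R->1, L=5; F->plug->F->R->F->L->E->refl->B->L'->A->R'->G->plug->G
Char 8 ('E'): step: R->2, L=5; E->plug->E->R->E->L->F->refl->G->L'->H->R'->F->plug->F
Char 9 ('D'): step: R->3, L=5; D->plug->D->R->D->L->H->refl->D->L'->G->R'->E->plug->E
Char 10 ('F'): step: R->4, L=5; F->plug->F->R->A->L->B->refl->E->L'->F->R'->D->plug->D

Answer: DADHGFGFED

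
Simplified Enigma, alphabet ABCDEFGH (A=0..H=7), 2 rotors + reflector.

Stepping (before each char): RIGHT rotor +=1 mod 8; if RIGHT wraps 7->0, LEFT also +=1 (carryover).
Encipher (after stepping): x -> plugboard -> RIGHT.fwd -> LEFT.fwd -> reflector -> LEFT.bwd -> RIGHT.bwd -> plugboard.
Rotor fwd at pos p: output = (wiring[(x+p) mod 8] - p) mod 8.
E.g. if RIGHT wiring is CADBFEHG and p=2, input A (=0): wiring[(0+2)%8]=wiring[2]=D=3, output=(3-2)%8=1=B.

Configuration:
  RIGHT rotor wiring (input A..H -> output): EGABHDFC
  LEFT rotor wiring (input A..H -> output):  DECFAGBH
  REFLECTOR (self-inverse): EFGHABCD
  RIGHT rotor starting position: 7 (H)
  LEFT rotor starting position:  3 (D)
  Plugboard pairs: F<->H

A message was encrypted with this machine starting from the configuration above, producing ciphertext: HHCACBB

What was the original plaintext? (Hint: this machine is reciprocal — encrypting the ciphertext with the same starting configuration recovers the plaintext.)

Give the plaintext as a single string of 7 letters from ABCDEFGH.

Char 1 ('H'): step: R->0, L->4 (L advanced); H->plug->F->R->D->L->D->refl->H->L'->E->R'->A->plug->A
Char 2 ('H'): step: R->1, L=4; H->plug->F->R->E->L->H->refl->D->L'->D->R'->H->plug->F
Char 3 ('C'): step: R->2, L=4; C->plug->C->R->F->L->A->refl->E->L'->A->R'->F->plug->H
Char 4 ('A'): step: R->3, L=4; A->plug->A->R->G->L->G->refl->C->L'->B->R'->F->plug->H
Char 5 ('C'): step: R->4, L=4; C->plug->C->R->B->L->C->refl->G->L'->G->R'->D->plug->D
Char 6 ('B'): step: R->5, L=4; B->plug->B->R->A->L->E->refl->A->L'->F->R'->C->plug->C
Char 7 ('B'): step: R->6, L=4; B->plug->B->R->E->L->H->refl->D->L'->D->R'->F->plug->H

Answer: AFHHDCH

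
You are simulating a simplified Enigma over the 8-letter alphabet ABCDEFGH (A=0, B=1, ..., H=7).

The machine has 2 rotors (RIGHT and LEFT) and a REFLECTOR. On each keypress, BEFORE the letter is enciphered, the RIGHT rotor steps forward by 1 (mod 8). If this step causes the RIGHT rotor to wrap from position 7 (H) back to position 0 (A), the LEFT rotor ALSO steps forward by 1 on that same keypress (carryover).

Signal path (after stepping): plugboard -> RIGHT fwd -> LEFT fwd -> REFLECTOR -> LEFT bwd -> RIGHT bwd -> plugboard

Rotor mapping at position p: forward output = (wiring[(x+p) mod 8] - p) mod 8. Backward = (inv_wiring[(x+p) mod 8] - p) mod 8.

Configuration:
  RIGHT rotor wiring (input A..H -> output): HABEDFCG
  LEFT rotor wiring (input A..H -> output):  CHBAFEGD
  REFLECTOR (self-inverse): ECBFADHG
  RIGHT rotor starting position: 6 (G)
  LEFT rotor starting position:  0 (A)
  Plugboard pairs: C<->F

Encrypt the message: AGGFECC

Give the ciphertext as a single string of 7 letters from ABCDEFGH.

Answer: CBEDAGB

Derivation:
Char 1 ('A'): step: R->7, L=0; A->plug->A->R->H->L->D->refl->F->L'->E->R'->F->plug->C
Char 2 ('G'): step: R->0, L->1 (L advanced); G->plug->G->R->C->L->H->refl->G->L'->A->R'->B->plug->B
Char 3 ('G'): step: R->1, L=1; G->plug->G->R->F->L->F->refl->D->L'->E->R'->E->plug->E
Char 4 ('F'): step: R->2, L=1; F->plug->C->R->B->L->A->refl->E->L'->D->R'->D->plug->D
Char 5 ('E'): step: R->3, L=1; E->plug->E->R->D->L->E->refl->A->L'->B->R'->A->plug->A
Char 6 ('C'): step: R->4, L=1; C->plug->F->R->E->L->D->refl->F->L'->F->R'->G->plug->G
Char 7 ('C'): step: R->5, L=1; C->plug->F->R->E->L->D->refl->F->L'->F->R'->B->plug->B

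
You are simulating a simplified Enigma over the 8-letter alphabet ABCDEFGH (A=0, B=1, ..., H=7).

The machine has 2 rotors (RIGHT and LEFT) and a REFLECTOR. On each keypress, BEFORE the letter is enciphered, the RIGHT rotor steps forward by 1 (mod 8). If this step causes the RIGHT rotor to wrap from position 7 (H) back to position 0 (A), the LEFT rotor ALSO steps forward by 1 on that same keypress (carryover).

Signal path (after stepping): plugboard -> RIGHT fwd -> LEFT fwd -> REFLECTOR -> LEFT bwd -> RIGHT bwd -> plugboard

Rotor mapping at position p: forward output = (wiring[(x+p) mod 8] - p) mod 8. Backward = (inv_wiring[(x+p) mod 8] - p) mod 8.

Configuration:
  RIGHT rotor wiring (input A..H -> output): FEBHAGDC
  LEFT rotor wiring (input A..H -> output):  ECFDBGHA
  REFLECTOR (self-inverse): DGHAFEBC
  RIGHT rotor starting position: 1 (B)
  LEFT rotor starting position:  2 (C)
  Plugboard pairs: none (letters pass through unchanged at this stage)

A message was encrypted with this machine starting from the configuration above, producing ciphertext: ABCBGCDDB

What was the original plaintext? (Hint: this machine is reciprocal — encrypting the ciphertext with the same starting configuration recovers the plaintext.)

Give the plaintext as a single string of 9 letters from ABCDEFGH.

Answer: FGFGDFFCE

Derivation:
Char 1 ('A'): step: R->2, L=2; A->plug->A->R->H->L->A->refl->D->L'->A->R'->F->plug->F
Char 2 ('B'): step: R->3, L=2; B->plug->B->R->F->L->G->refl->B->L'->B->R'->G->plug->G
Char 3 ('C'): step: R->4, L=2; C->plug->C->R->H->L->A->refl->D->L'->A->R'->F->plug->F
Char 4 ('B'): step: R->5, L=2; B->plug->B->R->G->L->C->refl->H->L'->C->R'->G->plug->G
Char 5 ('G'): step: R->6, L=2; G->plug->G->R->C->L->H->refl->C->L'->G->R'->D->plug->D
Char 6 ('C'): step: R->7, L=2; C->plug->C->R->F->L->G->refl->B->L'->B->R'->F->plug->F
Char 7 ('D'): step: R->0, L->3 (L advanced); D->plug->D->R->H->L->C->refl->H->L'->G->R'->F->plug->F
Char 8 ('D'): step: R->1, L=3; D->plug->D->R->H->L->C->refl->H->L'->G->R'->C->plug->C
Char 9 ('B'): step: R->2, L=3; B->plug->B->R->F->L->B->refl->G->L'->B->R'->E->plug->E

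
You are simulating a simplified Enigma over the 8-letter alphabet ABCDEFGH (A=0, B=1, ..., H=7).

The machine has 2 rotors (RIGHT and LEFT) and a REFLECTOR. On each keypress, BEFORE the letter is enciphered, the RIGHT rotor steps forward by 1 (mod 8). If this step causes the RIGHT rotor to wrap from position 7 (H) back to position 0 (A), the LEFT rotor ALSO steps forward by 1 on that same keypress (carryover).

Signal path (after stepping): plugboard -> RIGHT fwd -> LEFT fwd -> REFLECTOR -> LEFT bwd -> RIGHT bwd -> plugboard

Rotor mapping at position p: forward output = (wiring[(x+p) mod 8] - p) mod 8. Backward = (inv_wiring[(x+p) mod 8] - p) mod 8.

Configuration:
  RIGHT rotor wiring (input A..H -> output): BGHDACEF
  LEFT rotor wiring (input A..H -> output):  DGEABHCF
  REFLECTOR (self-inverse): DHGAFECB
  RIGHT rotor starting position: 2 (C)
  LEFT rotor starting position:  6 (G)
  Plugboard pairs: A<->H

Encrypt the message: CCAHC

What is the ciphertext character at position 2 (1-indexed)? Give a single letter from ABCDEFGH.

Char 1 ('C'): step: R->3, L=6; C->plug->C->R->H->L->B->refl->H->L'->B->R'->D->plug->D
Char 2 ('C'): step: R->4, L=6; C->plug->C->R->A->L->E->refl->F->L'->C->R'->F->plug->F

F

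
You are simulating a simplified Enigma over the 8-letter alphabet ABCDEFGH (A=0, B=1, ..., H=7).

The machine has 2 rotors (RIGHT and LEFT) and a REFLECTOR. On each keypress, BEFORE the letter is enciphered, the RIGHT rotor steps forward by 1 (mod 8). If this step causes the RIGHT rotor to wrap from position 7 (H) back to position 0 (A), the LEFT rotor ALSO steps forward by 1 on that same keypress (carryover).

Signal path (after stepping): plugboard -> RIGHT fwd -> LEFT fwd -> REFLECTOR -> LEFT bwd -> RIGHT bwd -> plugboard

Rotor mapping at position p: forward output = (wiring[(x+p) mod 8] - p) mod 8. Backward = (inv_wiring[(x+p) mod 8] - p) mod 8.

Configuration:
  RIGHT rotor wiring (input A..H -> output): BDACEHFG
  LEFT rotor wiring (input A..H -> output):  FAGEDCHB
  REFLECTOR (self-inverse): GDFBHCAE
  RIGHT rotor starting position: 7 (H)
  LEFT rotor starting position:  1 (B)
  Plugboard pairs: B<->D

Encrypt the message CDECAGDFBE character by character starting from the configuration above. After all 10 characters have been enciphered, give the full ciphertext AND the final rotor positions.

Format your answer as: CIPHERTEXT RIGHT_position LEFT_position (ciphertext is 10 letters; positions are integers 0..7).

Answer: GBGDEDBGDG 1 3

Derivation:
Char 1 ('C'): step: R->0, L->2 (L advanced); C->plug->C->R->A->L->E->refl->H->L'->F->R'->G->plug->G
Char 2 ('D'): step: R->1, L=2; D->plug->B->R->H->L->G->refl->A->L'->D->R'->D->plug->B
Char 3 ('E'): step: R->2, L=2; E->plug->E->R->D->L->A->refl->G->L'->H->R'->G->plug->G
Char 4 ('C'): step: R->3, L=2; C->plug->C->R->E->L->F->refl->C->L'->B->R'->B->plug->D
Char 5 ('A'): step: R->4, L=2; A->plug->A->R->A->L->E->refl->H->L'->F->R'->E->plug->E
Char 6 ('G'): step: R->5, L=2; G->plug->G->R->F->L->H->refl->E->L'->A->R'->B->plug->D
Char 7 ('D'): step: R->6, L=2; D->plug->B->R->A->L->E->refl->H->L'->F->R'->D->plug->B
Char 8 ('F'): step: R->7, L=2; F->plug->F->R->F->L->H->refl->E->L'->A->R'->G->plug->G
Char 9 ('B'): step: R->0, L->3 (L advanced); B->plug->D->R->C->L->H->refl->E->L'->D->R'->B->plug->D
Char 10 ('E'): step: R->1, L=3; E->plug->E->R->G->L->F->refl->C->L'->F->R'->G->plug->G
Final: ciphertext=GBGDEDBGDG, RIGHT=1, LEFT=3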